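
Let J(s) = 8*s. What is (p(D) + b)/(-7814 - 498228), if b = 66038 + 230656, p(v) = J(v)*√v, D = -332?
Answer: -148347/253021 + 2656*I*√83/253021 ≈ -0.5863 + 0.095634*I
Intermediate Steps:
p(v) = 8*v^(3/2) (p(v) = (8*v)*√v = 8*v^(3/2))
b = 296694
(p(D) + b)/(-7814 - 498228) = (8*(-332)^(3/2) + 296694)/(-7814 - 498228) = (8*(-664*I*√83) + 296694)/(-506042) = (-5312*I*√83 + 296694)*(-1/506042) = (296694 - 5312*I*√83)*(-1/506042) = -148347/253021 + 2656*I*√83/253021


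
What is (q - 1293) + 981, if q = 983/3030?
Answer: -944377/3030 ≈ -311.68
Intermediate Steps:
q = 983/3030 (q = 983*(1/3030) = 983/3030 ≈ 0.32442)
(q - 1293) + 981 = (983/3030 - 1293) + 981 = -3916807/3030 + 981 = -944377/3030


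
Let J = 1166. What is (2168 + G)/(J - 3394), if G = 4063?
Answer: -6231/2228 ≈ -2.7967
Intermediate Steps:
(2168 + G)/(J - 3394) = (2168 + 4063)/(1166 - 3394) = 6231/(-2228) = 6231*(-1/2228) = -6231/2228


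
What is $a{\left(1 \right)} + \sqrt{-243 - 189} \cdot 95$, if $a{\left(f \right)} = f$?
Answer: $1 + 1140 i \sqrt{3} \approx 1.0 + 1974.5 i$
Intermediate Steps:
$a{\left(1 \right)} + \sqrt{-243 - 189} \cdot 95 = 1 + \sqrt{-243 - 189} \cdot 95 = 1 + \sqrt{-432} \cdot 95 = 1 + 12 i \sqrt{3} \cdot 95 = 1 + 1140 i \sqrt{3}$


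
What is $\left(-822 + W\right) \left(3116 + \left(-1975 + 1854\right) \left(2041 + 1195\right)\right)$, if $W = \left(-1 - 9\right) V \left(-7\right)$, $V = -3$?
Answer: $400870080$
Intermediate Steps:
$W = -210$ ($W = \left(-1 - 9\right) \left(-3\right) \left(-7\right) = \left(-10\right) \left(-3\right) \left(-7\right) = 30 \left(-7\right) = -210$)
$\left(-822 + W\right) \left(3116 + \left(-1975 + 1854\right) \left(2041 + 1195\right)\right) = \left(-822 - 210\right) \left(3116 + \left(-1975 + 1854\right) \left(2041 + 1195\right)\right) = - 1032 \left(3116 - 391556\right) = \left(-1032\right) \left(-388440\right) = 400870080$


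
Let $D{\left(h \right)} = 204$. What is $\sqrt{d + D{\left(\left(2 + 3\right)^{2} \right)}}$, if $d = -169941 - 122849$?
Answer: $i \sqrt{292586} \approx 540.91 i$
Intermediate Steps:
$d = -292790$
$\sqrt{d + D{\left(\left(2 + 3\right)^{2} \right)}} = \sqrt{-292790 + 204} = \sqrt{-292586} = i \sqrt{292586}$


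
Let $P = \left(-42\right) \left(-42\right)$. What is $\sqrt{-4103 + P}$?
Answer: $i \sqrt{2339} \approx 48.363 i$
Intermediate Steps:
$P = 1764$
$\sqrt{-4103 + P} = \sqrt{-4103 + 1764} = \sqrt{-2339} = i \sqrt{2339}$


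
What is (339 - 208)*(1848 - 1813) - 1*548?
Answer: 4037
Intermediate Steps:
(339 - 208)*(1848 - 1813) - 1*548 = 131*35 - 548 = 4585 - 548 = 4037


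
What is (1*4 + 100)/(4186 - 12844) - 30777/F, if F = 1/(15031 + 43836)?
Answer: -603312636451/333 ≈ -1.8117e+9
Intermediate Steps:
F = 1/58867 ≈ 1.6987e-5
(1*4 + 100)/(4186 - 12844) - 30777/F = (1*4 + 100)/(4186 - 12844) - 30777/1/58867 = (4 + 100)/(-8658) - 30777*58867 = 104*(-1/8658) - 1811749659 = -4/333 - 1811749659 = -603312636451/333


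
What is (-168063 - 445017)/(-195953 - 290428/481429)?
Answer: 19676966088/6289183151 ≈ 3.1287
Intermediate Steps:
(-168063 - 445017)/(-195953 - 290428/481429) = -613080/(-195953 - 290428*1/481429) = -613080/(-195953 - 290428/481429) = -613080/(-94337747265/481429) = -613080*(-481429/94337747265) = 19676966088/6289183151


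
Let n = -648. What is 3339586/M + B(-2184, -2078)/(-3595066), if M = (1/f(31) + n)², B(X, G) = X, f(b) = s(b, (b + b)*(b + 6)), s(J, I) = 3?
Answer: 54031266943950/6786134660717 ≈ 7.9620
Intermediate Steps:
f(b) = 3
M = 3775249/9 (M = (1/3 - 648)² = (⅓ - 648)² = (-1943/3)² = 3775249/9 ≈ 4.1947e+5)
3339586/M + B(-2184, -2078)/(-3595066) = 3339586/(3775249/9) - 2184/(-3595066) = 3339586*(9/3775249) - 2184*(-1/3595066) = 30056274/3775249 + 1092/1797533 = 54031266943950/6786134660717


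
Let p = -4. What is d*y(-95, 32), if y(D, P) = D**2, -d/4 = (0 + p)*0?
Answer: 0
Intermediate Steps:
d = 0 (d = -4*(0 - 4)*0 = -(-16)*0 = -4*0 = 0)
d*y(-95, 32) = 0*(-95)**2 = 0*9025 = 0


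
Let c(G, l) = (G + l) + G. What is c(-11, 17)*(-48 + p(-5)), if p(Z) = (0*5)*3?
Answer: 240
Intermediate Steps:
c(G, l) = l + 2*G
p(Z) = 0 (p(Z) = 0*3 = 0)
c(-11, 17)*(-48 + p(-5)) = (17 + 2*(-11))*(-48 + 0) = (17 - 22)*(-48) = -5*(-48) = 240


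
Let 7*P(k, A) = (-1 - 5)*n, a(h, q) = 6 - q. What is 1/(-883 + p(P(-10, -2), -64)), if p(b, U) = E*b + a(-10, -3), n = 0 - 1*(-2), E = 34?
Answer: -7/6526 ≈ -0.0010726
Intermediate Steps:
n = 2 (n = 0 + 2 = 2)
P(k, A) = -12/7 (P(k, A) = ((-1 - 5)*2)/7 = (-6*2)/7 = (⅐)*(-12) = -12/7)
p(b, U) = 9 + 34*b (p(b, U) = 34*b + (6 - 1*(-3)) = 34*b + (6 + 3) = 34*b + 9 = 9 + 34*b)
1/(-883 + p(P(-10, -2), -64)) = 1/(-883 + (9 + 34*(-12/7))) = 1/(-883 + (9 - 408/7)) = 1/(-883 - 345/7) = 1/(-6526/7) = -7/6526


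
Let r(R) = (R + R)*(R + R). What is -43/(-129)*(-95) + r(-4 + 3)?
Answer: -83/3 ≈ -27.667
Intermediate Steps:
r(R) = 4*R**2 (r(R) = (2*R)*(2*R) = 4*R**2)
-43/(-129)*(-95) + r(-4 + 3) = -43/(-129)*(-95) + 4*(-4 + 3)**2 = -43*(-1/129)*(-95) + 4*(-1)**2 = (1/3)*(-95) + 4*1 = -95/3 + 4 = -83/3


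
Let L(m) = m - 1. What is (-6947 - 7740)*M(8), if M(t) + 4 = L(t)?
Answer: -44061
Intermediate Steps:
L(m) = -1 + m
M(t) = -5 + t (M(t) = -4 + (-1 + t) = -5 + t)
(-6947 - 7740)*M(8) = (-6947 - 7740)*(-5 + 8) = -14687*3 = -44061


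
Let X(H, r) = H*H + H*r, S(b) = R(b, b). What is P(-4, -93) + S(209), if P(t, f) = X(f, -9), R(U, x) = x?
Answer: 9695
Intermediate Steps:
S(b) = b
X(H, r) = H² + H*r
P(t, f) = f*(-9 + f) (P(t, f) = f*(f - 9) = f*(-9 + f))
P(-4, -93) + S(209) = -93*(-9 - 93) + 209 = -93*(-102) + 209 = 9486 + 209 = 9695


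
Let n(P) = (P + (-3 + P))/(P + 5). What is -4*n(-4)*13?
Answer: 572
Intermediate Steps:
n(P) = (-3 + 2*P)/(5 + P)
-4*n(-4)*13 = -4*(-3 + 2*(-4))/(5 - 4)*13 = -4*(-3 - 8)/1*13 = -4*(-11)*13 = 44*13 = 572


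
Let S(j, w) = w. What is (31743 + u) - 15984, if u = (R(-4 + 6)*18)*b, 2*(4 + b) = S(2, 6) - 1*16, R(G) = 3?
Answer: 15273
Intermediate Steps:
b = -9 (b = -4 + (6 - 1*16)/2 = -4 + (6 - 16)/2 = -4 + (½)*(-10) = -4 - 5 = -9)
u = -486 (u = (3*18)*(-9) = 54*(-9) = -486)
(31743 + u) - 15984 = (31743 - 486) - 15984 = 31257 - 15984 = 15273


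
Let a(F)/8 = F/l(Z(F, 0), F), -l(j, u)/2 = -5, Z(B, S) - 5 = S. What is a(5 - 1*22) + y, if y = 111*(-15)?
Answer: -8393/5 ≈ -1678.6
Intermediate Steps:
Z(B, S) = 5 + S
l(j, u) = 10 (l(j, u) = -2*(-5) = 10)
y = -1665
a(F) = 4*F/5 (a(F) = 8*(F/10) = 4*F/5)
a(5 - 1*22) + y = 4*(5 - 1*22)/5 - 1665 = 4*(5 - 22)/5 - 1665 = (⅘)*(-17) - 1665 = -68/5 - 1665 = -8393/5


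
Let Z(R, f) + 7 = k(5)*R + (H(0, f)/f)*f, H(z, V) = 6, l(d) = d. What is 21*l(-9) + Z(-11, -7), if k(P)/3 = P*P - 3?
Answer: -916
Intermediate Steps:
k(P) = -9 + 3*P**2 (k(P) = 3*(P*P - 3) = 3*(P**2 - 3) = 3*(-3 + P**2) = -9 + 3*P**2)
Z(R, f) = -1 + 66*R (Z(R, f) = -7 + ((-9 + 3*5**2)*R + (6/f)*f) = -7 + ((-9 + 3*25)*R + 6) = -7 + ((-9 + 75)*R + 6) = -7 + (66*R + 6) = -7 + (6 + 66*R) = -1 + 66*R)
21*l(-9) + Z(-11, -7) = 21*(-9) + (-1 + 66*(-11)) = -189 + (-1 - 726) = -189 - 727 = -916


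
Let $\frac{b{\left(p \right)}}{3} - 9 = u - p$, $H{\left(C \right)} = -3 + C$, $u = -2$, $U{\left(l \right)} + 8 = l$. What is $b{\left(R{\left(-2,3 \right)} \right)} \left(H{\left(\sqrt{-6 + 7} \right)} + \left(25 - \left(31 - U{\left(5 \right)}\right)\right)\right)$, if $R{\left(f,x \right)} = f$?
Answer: $-297$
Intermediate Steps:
$U{\left(l \right)} = -8 + l$
$b{\left(p \right)} = 21 - 3 p$ ($b{\left(p \right)} = 27 + 3 \left(-2 - p\right) = 27 - \left(6 + 3 p\right) = 21 - 3 p$)
$b{\left(R{\left(-2,3 \right)} \right)} \left(H{\left(\sqrt{-6 + 7} \right)} + \left(25 - \left(31 - U{\left(5 \right)}\right)\right)\right) = \left(21 - -6\right) \left(\left(-3 + \sqrt{-6 + 7}\right) + \left(25 - \left(31 - \left(-8 + 5\right)\right)\right)\right) = \left(21 + 6\right) \left(\left(-3 + \sqrt{1}\right) + \left(25 - \left(31 - -3\right)\right)\right) = 27 \left(\left(-3 + 1\right) + \left(25 - \left(31 + 3\right)\right)\right) = 27 \left(-2 + \left(25 - 34\right)\right) = 27 \left(-2 - 9\right) = 27 \left(-11\right) = -297$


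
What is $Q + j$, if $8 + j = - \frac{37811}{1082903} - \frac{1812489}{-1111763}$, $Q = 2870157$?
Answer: $\frac{3455464677033045135}{1203931487989} \approx 2.8702 \cdot 10^{6}$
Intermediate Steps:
$j = - \frac{7710738999138}{1203931487989}$ ($j = -8 - \left(- \frac{1812489}{1111763} + \frac{37811}{1082903}\right) = -8 - - \frac{1920712904774}{1203931487989} = -8 + \left(- \frac{37811}{1082903} + \frac{1812489}{1111763}\right) = -8 + \frac{1920712904774}{1203931487989} = - \frac{7710738999138}{1203931487989} \approx -6.4046$)
$Q + j = 2870157 - \frac{7710738999138}{1203931487989} = \frac{3455464677033045135}{1203931487989}$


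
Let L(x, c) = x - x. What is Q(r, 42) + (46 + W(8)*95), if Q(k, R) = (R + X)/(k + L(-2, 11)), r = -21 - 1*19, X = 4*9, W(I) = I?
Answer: 16081/20 ≈ 804.05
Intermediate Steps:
L(x, c) = 0
X = 36
r = -40 (r = -21 - 19 = -40)
Q(k, R) = (36 + R)/k (Q(k, R) = (R + 36)/(k + 0) = (36 + R)/k)
Q(r, 42) + (46 + W(8)*95) = (36 + 42)/(-40) + (46 + 8*95) = -1/40*78 + (46 + 760) = -39/20 + 806 = 16081/20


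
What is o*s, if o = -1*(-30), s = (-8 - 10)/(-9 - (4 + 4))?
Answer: 540/17 ≈ 31.765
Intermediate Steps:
s = 18/17 (s = -18/(-9 - 1*8) = -18/(-9 - 8) = -18/(-17) = -18*(-1/17) = 18/17 ≈ 1.0588)
o = 30
o*s = 30*(18/17) = 540/17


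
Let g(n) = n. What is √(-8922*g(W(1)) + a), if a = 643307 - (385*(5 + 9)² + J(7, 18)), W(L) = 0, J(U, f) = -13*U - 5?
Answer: √567943 ≈ 753.62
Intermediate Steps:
J(U, f) = -5 - 13*U
a = 567943 (a = 643307 - (385*(5 + 9)² + (-5 - 13*7)) = 643307 - (385*14² + (-5 - 91)) = 643307 - (385*196 - 96) = 643307 - (75460 - 96) = 643307 - 1*75364 = 643307 - 75364 = 567943)
√(-8922*g(W(1)) + a) = √(-8922*0 + 567943) = √(0 + 567943) = √567943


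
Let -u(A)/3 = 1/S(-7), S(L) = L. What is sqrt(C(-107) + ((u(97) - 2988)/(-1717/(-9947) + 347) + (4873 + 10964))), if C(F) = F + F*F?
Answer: sqrt(897560847998246)/181754 ≈ 164.83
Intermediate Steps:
u(A) = 3/7 (u(A) = -3/(-7) = -3*(-1/7) = 3/7)
C(F) = F + F**2
sqrt(C(-107) + ((u(97) - 2988)/(-1717/(-9947) + 347) + (4873 + 10964))) = sqrt(-107*(1 - 107) + ((3/7 - 2988)/(-1717/(-9947) + 347) + (4873 + 10964))) = sqrt(-107*(-106) + (-20913/(7*(-1717*(-1/9947) + 347)) + 15837)) = sqrt(11342 + (-20913/(7*(1717/9947 + 347)) + 15837)) = sqrt(11342 + (-20913/(7*3453326/9947) + 15837)) = sqrt(11342 + (-20913/7*9947/3453326 + 15837)) = sqrt(11342 + (-29717373/3453326 + 15837)) = sqrt(11342 + 54660606489/3453326) = sqrt(93828229981/3453326) = sqrt(897560847998246)/181754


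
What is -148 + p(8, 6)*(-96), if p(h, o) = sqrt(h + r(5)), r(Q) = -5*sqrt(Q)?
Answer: -148 - 96*sqrt(8 - 5*sqrt(5)) ≈ -148.0 - 171.2*I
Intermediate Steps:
p(h, o) = sqrt(h - 5*sqrt(5))
-148 + p(8, 6)*(-96) = -148 + sqrt(8 - 5*sqrt(5))*(-96) = -148 - 96*sqrt(8 - 5*sqrt(5))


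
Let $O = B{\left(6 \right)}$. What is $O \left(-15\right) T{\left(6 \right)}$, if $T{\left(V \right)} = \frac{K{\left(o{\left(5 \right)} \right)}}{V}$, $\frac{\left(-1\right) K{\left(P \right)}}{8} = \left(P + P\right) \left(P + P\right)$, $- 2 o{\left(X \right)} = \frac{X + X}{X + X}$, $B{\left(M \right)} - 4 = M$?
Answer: $200$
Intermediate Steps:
$B{\left(M \right)} = 4 + M$
$o{\left(X \right)} = - \frac{1}{2}$ ($o{\left(X \right)} = - \frac{\left(X + X\right) \frac{1}{X + X}}{2} = - \frac{2 X \frac{1}{2 X}}{2} = \left(- \frac{1}{2}\right) 1 = - \frac{1}{2}$)
$O = 10$ ($O = 4 + 6 = 10$)
$K{\left(P \right)} = - 32 P^{2}$ ($K{\left(P \right)} = - 8 \left(P + P\right) \left(P + P\right) = - 8 \cdot 2 P 2 P = - 8 \cdot 4 P^{2} = - 32 P^{2}$)
$T{\left(V \right)} = - \frac{8}{V}$ ($T{\left(V \right)} = \frac{\left(-32\right) \left(- \frac{1}{2}\right)^{2}}{V} = \frac{\left(-32\right) \frac{1}{4}}{V} = - \frac{8}{V}$)
$O \left(-15\right) T{\left(6 \right)} = 10 \left(-15\right) \left(- \frac{8}{6}\right) = - 150 \left(\left(-8\right) \frac{1}{6}\right) = \left(-150\right) \left(- \frac{4}{3}\right) = 200$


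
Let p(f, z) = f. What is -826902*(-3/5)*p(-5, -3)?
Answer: -2480706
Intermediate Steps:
-826902*(-3/5)*p(-5, -3) = -826902*(-3/5)*(-5) = -826902*((⅕)*(-3))*(-5) = -826902*(-⅗*(-5)) = -2480706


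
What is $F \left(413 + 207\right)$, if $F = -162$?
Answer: $-100440$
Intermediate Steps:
$F \left(413 + 207\right) = - 162 \left(413 + 207\right) = \left(-162\right) 620 = -100440$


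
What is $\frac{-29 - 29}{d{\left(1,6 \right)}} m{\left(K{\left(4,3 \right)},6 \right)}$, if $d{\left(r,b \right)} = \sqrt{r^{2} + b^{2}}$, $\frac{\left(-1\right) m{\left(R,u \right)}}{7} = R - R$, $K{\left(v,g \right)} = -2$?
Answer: $0$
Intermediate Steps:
$m{\left(R,u \right)} = 0$ ($m{\left(R,u \right)} = - 7 \left(R - R\right) = \left(-7\right) 0 = 0$)
$d{\left(r,b \right)} = \sqrt{b^{2} + r^{2}}$
$\frac{-29 - 29}{d{\left(1,6 \right)}} m{\left(K{\left(4,3 \right)},6 \right)} = \frac{-29 - 29}{\sqrt{6^{2} + 1^{2}}} \cdot 0 = - \frac{58}{\sqrt{36 + 1}} \cdot 0 = - \frac{58}{\sqrt{37}} \cdot 0 = - 58 \frac{\sqrt{37}}{37} \cdot 0 = - \frac{58 \sqrt{37}}{37} \cdot 0 = 0$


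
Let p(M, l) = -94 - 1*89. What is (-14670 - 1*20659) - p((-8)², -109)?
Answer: -35146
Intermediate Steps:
p(M, l) = -183 (p(M, l) = -94 - 89 = -183)
(-14670 - 1*20659) - p((-8)², -109) = (-14670 - 1*20659) - 1*(-183) = (-14670 - 20659) + 183 = -35329 + 183 = -35146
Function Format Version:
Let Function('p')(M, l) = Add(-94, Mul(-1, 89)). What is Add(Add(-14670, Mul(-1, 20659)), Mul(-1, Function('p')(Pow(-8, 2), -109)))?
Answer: -35146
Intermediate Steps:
Function('p')(M, l) = -183 (Function('p')(M, l) = Add(-94, -89) = -183)
Add(Add(-14670, Mul(-1, 20659)), Mul(-1, Function('p')(Pow(-8, 2), -109))) = Add(Add(-14670, Mul(-1, 20659)), Mul(-1, -183)) = Add(Add(-14670, -20659), 183) = Add(-35329, 183) = -35146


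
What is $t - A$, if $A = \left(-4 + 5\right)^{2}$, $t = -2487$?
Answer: $-2488$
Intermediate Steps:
$A = 1$ ($A = 1^{2} = 1$)
$t - A = -2487 - 1 = -2488$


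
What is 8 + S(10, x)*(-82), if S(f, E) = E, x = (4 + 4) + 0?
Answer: -648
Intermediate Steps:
x = 8 (x = 8 + 0 = 8)
8 + S(10, x)*(-82) = 8 + 8*(-82) = 8 - 656 = -648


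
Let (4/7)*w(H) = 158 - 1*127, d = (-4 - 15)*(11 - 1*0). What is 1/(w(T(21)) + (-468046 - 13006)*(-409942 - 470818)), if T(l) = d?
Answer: 4/1694765438297 ≈ 2.3602e-12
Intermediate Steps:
d = -209 (d = -19*(11 + 0) = -19*11 = -209)
T(l) = -209
w(H) = 217/4 (w(H) = 7*(158 - 1*127)/4 = 7*(158 - 127)/4 = (7/4)*31 = 217/4)
1/(w(T(21)) + (-468046 - 13006)*(-409942 - 470818)) = 1/(217/4 + (-468046 - 13006)*(-409942 - 470818)) = 1/(217/4 - 481052*(-880760)) = 1/(217/4 + 423691359520) = 1/(1694765438297/4) = 4/1694765438297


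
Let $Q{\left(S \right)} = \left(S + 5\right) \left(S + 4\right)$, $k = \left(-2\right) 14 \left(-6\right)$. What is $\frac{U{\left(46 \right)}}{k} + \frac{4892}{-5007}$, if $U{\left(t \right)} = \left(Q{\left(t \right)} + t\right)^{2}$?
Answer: $\frac{468644898}{11683} \approx 40113.0$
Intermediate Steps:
$k = 168$ ($k = \left(-28\right) \left(-6\right) = 168$)
$Q{\left(S \right)} = \left(4 + S\right) \left(5 + S\right)$ ($Q{\left(S \right)} = \left(5 + S\right) \left(4 + S\right) = \left(4 + S\right) \left(5 + S\right)$)
$U{\left(t \right)} = \left(20 + t^{2} + 10 t\right)^{2}$ ($U{\left(t \right)} = \left(\left(20 + t^{2} + 9 t\right) + t\right)^{2} = \left(20 + t^{2} + 10 t\right)^{2}$)
$\frac{U{\left(46 \right)}}{k} + \frac{4892}{-5007} = \frac{\left(20 + 46^{2} + 10 \cdot 46\right)^{2}}{168} + \frac{4892}{-5007} = \left(20 + 2116 + 460\right)^{2} \cdot \frac{1}{168} + 4892 \left(- \frac{1}{5007}\right) = 2596^{2} \cdot \frac{1}{168} - \frac{4892}{5007} = 6739216 \cdot \frac{1}{168} - \frac{4892}{5007} = \frac{842402}{21} - \frac{4892}{5007} = \frac{468644898}{11683}$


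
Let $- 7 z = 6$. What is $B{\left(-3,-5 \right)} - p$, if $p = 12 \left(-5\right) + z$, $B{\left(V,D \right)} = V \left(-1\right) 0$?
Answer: $\frac{426}{7} \approx 60.857$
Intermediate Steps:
$z = - \frac{6}{7}$ ($z = \left(- \frac{1}{7}\right) 6 = - \frac{6}{7} \approx -0.85714$)
$B{\left(V,D \right)} = 0$ ($B{\left(V,D \right)} = - V 0 = 0$)
$p = - \frac{426}{7}$ ($p = 12 \left(-5\right) - \frac{6}{7} = -60 - \frac{6}{7} = - \frac{426}{7} \approx -60.857$)
$B{\left(-3,-5 \right)} - p = 0 - - \frac{426}{7} = 0 + \frac{426}{7} = \frac{426}{7}$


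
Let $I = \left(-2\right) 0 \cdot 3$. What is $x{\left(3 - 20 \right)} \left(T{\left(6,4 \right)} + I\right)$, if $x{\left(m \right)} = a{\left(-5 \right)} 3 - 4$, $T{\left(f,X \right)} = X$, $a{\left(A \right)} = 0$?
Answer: $-16$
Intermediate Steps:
$x{\left(m \right)} = -4$ ($x{\left(m \right)} = 0 \cdot 3 - 4 = 0 - 4 = -4$)
$I = 0$ ($I = 0 \cdot 3 = 0$)
$x{\left(3 - 20 \right)} \left(T{\left(6,4 \right)} + I\right) = - 4 \left(4 + 0\right) = \left(-4\right) 4 = -16$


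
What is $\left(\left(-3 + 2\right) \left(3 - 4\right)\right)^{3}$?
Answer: $1$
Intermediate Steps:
$\left(\left(-3 + 2\right) \left(3 - 4\right)\right)^{3} = \left(\left(-1\right) \left(-1\right)\right)^{3} = 1^{3} = 1$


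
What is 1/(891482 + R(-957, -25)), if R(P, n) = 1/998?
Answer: 998/889699037 ≈ 1.1217e-6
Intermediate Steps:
R(P, n) = 1/998
1/(891482 + R(-957, -25)) = 1/(891482 + 1/998) = 1/(889699037/998) = 998/889699037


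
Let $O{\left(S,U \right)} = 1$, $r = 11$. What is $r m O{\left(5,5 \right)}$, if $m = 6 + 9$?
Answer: $165$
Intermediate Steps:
$m = 15$
$r m O{\left(5,5 \right)} = 11 \cdot 15 \cdot 1 = 165 \cdot 1 = 165$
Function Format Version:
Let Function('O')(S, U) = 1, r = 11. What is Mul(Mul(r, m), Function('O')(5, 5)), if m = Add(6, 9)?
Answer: 165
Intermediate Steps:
m = 15
Mul(Mul(r, m), Function('O')(5, 5)) = Mul(Mul(11, 15), 1) = Mul(165, 1) = 165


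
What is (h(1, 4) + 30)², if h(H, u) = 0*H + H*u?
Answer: 1156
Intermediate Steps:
h(H, u) = H*u (h(H, u) = 0 + H*u = H*u)
(h(1, 4) + 30)² = (1*4 + 30)² = (4 + 30)² = 34² = 1156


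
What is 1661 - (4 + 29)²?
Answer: 572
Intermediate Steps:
1661 - (4 + 29)² = 1661 - 1*33² = 1661 - 1*1089 = 1661 - 1089 = 572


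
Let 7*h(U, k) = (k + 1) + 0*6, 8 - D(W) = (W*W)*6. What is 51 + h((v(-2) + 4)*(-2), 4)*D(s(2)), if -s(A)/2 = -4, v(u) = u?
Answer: -1523/7 ≈ -217.57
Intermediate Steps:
s(A) = 8 (s(A) = -2*(-4) = 8)
D(W) = 8 - 6*W² (D(W) = 8 - W*W*6 = 8 - W²*6 = 8 - 6*W²)
h(U, k) = ⅐ + k/7 (h(U, k) = ((k + 1) + 0*6)/7 = ((1 + k) + 0)/7 = (1 + k)/7 = ⅐ + k/7)
51 + h((v(-2) + 4)*(-2), 4)*D(s(2)) = 51 + (⅐ + (⅐)*4)*(8 - 6*8²) = 51 + (⅐ + 4/7)*(8 - 6*64) = 51 + 5*(8 - 384)/7 = 51 + (5/7)*(-376) = 51 - 1880/7 = -1523/7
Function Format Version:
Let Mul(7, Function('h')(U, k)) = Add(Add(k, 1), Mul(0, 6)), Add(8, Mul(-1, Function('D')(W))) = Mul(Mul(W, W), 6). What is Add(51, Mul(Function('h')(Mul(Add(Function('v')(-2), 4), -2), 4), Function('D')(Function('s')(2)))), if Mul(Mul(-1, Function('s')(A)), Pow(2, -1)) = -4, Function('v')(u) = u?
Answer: Rational(-1523, 7) ≈ -217.57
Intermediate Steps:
Function('s')(A) = 8 (Function('s')(A) = Mul(-2, -4) = 8)
Function('D')(W) = Add(8, Mul(-6, Pow(W, 2))) (Function('D')(W) = Add(8, Mul(-1, Mul(Mul(W, W), 6))) = Add(8, Mul(-1, Mul(Pow(W, 2), 6))) = Add(8, Mul(-1, Mul(6, Pow(W, 2)))) = Add(8, Mul(-6, Pow(W, 2))))
Function('h')(U, k) = Add(Rational(1, 7), Mul(Rational(1, 7), k)) (Function('h')(U, k) = Mul(Rational(1, 7), Add(Add(k, 1), Mul(0, 6))) = Mul(Rational(1, 7), Add(Add(1, k), 0)) = Mul(Rational(1, 7), Add(1, k)) = Add(Rational(1, 7), Mul(Rational(1, 7), k)))
Add(51, Mul(Function('h')(Mul(Add(Function('v')(-2), 4), -2), 4), Function('D')(Function('s')(2)))) = Add(51, Mul(Add(Rational(1, 7), Mul(Rational(1, 7), 4)), Add(8, Mul(-6, Pow(8, 2))))) = Add(51, Mul(Add(Rational(1, 7), Rational(4, 7)), Add(8, Mul(-6, 64)))) = Add(51, Mul(Rational(5, 7), Add(8, -384))) = Add(51, Mul(Rational(5, 7), -376)) = Add(51, Rational(-1880, 7)) = Rational(-1523, 7)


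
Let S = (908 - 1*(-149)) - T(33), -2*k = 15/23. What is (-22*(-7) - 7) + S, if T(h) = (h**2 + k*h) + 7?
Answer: 5463/46 ≈ 118.76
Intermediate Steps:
k = -15/46 (k = -15/(2*23) = -1/2*15/23 = -15/46 ≈ -0.32609)
T(h) = 7 + h**2 - 15*h/46 (T(h) = (h**2 - 15*h/46) + 7 = 7 + h**2 - 15*h/46)
S = -1299/46 (S = (908 - 1*(-149)) - (7 + 33**2 - 15/46*33) = (908 + 149) - (7 + 1089 - 495/46) = 1057 - 1*49921/46 = 1057 - 49921/46 = -1299/46 ≈ -28.239)
(-22*(-7) - 7) + S = (-22*(-7) - 7) - 1299/46 = (154 - 7) - 1299/46 = 147 - 1299/46 = 5463/46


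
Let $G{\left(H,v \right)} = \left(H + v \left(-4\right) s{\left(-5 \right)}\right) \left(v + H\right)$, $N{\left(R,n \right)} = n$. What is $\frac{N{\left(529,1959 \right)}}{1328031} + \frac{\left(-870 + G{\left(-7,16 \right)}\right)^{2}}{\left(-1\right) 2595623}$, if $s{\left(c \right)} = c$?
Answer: $- \frac{1676409013874}{1149022602771} \approx -1.459$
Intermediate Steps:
$G{\left(H,v \right)} = \left(H + v\right) \left(H + 20 v\right)$ ($G{\left(H,v \right)} = \left(H + v \left(-4\right) \left(-5\right)\right) \left(v + H\right) = \left(H + - 4 v \left(-5\right)\right) \left(H + v\right) = \left(H + 20 v\right) \left(H + v\right) = \left(H + v\right) \left(H + 20 v\right)$)
$\frac{N{\left(529,1959 \right)}}{1328031} + \frac{\left(-870 + G{\left(-7,16 \right)}\right)^{2}}{\left(-1\right) 2595623} = \frac{1959}{1328031} + \frac{\left(-870 + \left(\left(-7\right)^{2} + 20 \cdot 16^{2} + 21 \left(-7\right) 16\right)\right)^{2}}{\left(-1\right) 2595623} = 1959 \cdot \frac{1}{1328031} + \frac{\left(-870 + \left(49 + 20 \cdot 256 - 2352\right)\right)^{2}}{-2595623} = \frac{653}{442677} + \left(-870 + \left(49 + 5120 - 2352\right)\right)^{2} \left(- \frac{1}{2595623}\right) = \frac{653}{442677} + \left(-870 + 2817\right)^{2} \left(- \frac{1}{2595623}\right) = \frac{653}{442677} + 1947^{2} \left(- \frac{1}{2595623}\right) = \frac{653}{442677} + 3790809 \left(- \frac{1}{2595623}\right) = \frac{653}{442677} - \frac{3790809}{2595623} = - \frac{1676409013874}{1149022602771}$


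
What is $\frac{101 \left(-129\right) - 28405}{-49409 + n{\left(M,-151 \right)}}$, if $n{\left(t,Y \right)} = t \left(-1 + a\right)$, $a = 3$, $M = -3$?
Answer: $\frac{41434}{49415} \approx 0.83849$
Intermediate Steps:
$n{\left(t,Y \right)} = 2 t$ ($n{\left(t,Y \right)} = t \left(-1 + 3\right) = t 2 = 2 t$)
$\frac{101 \left(-129\right) - 28405}{-49409 + n{\left(M,-151 \right)}} = \frac{101 \left(-129\right) - 28405}{-49409 + 2 \left(-3\right)} = \frac{-13029 - 28405}{-49409 - 6} = - \frac{41434}{-49415} = \left(-41434\right) \left(- \frac{1}{49415}\right) = \frac{41434}{49415}$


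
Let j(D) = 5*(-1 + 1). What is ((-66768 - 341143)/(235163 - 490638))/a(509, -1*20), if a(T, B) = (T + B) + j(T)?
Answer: 407911/124927275 ≈ 0.0032652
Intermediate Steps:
j(D) = 0 (j(D) = 5*0 = 0)
a(T, B) = B + T (a(T, B) = (T + B) + 0 = (B + T) + 0 = B + T)
((-66768 - 341143)/(235163 - 490638))/a(509, -1*20) = ((-66768 - 341143)/(235163 - 490638))/(-1*20 + 509) = (-407911/(-255475))/(-20 + 509) = -407911*(-1/255475)/489 = (407911/255475)*(1/489) = 407911/124927275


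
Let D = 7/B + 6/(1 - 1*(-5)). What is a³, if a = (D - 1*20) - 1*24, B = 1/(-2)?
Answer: -185193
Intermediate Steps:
B = -½ ≈ -0.50000
D = -13 (D = 7/(-½) + 6/(1 - 1*(-5)) = 7*(-2) + 6/(1 + 5) = -14 + 6/6 = -14 + 6*(⅙) = -14 + 1 = -13)
a = -57 (a = (-13 - 1*20) - 1*24 = (-13 - 20) - 24 = -33 - 24 = -57)
a³ = (-57)³ = -185193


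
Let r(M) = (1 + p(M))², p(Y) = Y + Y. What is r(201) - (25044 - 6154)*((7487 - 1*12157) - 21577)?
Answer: 495968239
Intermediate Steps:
p(Y) = 2*Y
r(M) = (1 + 2*M)²
r(201) - (25044 - 6154)*((7487 - 1*12157) - 21577) = (1 + 2*201)² - (25044 - 6154)*((7487 - 1*12157) - 21577) = (1 + 402)² - 18890*((7487 - 12157) - 21577) = 403² - 18890*(-4670 - 21577) = 162409 - 18890*(-26247) = 162409 - 1*(-495805830) = 162409 + 495805830 = 495968239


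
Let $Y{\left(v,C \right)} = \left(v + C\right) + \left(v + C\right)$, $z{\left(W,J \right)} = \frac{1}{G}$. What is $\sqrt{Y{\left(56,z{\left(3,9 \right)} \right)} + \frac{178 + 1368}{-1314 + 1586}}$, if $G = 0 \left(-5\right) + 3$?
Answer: $\frac{\sqrt{4925274}}{204} \approx 10.879$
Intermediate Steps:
$G = 3$ ($G = 0 + 3 = 3$)
$z{\left(W,J \right)} = \frac{1}{3}$
$Y{\left(v,C \right)} = 2 C + 2 v$ ($Y{\left(v,C \right)} = \left(C + v\right) + \left(C + v\right) = 2 C + 2 v$)
$\sqrt{Y{\left(56,z{\left(3,9 \right)} \right)} + \frac{178 + 1368}{-1314 + 1586}} = \sqrt{\left(2 \cdot \frac{1}{3} + 2 \cdot 56\right) + \frac{178 + 1368}{-1314 + 1586}} = \sqrt{\left(\frac{2}{3} + 112\right) + \frac{1546}{272}} = \sqrt{\frac{338}{3} + 1546 \cdot \frac{1}{272}} = \sqrt{\frac{338}{3} + \frac{773}{136}} = \sqrt{\frac{48287}{408}} = \frac{\sqrt{4925274}}{204}$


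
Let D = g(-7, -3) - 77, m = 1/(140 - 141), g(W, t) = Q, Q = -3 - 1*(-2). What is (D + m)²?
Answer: 6241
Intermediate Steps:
Q = -1 (Q = -3 + 2 = -1)
g(W, t) = -1
m = -1 (m = 1/(-1) = -1)
D = -78 (D = -1 - 77 = -78)
(D + m)² = (-78 - 1)² = (-79)² = 6241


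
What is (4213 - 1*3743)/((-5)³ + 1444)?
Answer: 470/1319 ≈ 0.35633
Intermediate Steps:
(4213 - 1*3743)/((-5)³ + 1444) = (4213 - 3743)/(-125 + 1444) = 470/1319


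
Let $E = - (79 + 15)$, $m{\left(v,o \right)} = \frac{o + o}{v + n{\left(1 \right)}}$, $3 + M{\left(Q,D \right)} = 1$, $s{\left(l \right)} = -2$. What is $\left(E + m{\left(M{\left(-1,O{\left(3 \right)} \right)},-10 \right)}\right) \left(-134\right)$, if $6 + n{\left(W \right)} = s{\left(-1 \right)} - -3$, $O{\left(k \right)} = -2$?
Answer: $\frac{85492}{7} \approx 12213.0$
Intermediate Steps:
$M{\left(Q,D \right)} = -2$ ($M{\left(Q,D \right)} = -3 + 1 = -2$)
$n{\left(W \right)} = -5$ ($n{\left(W \right)} = -6 - -1 = -6 + \left(-2 + 3\right) = -6 + 1 = -5$)
$m{\left(v,o \right)} = \frac{2 o}{-5 + v}$ ($m{\left(v,o \right)} = \frac{o + o}{v - 5} = \frac{2 o}{-5 + v}$)
$E = -94$ ($E = \left(-1\right) 94 = -94$)
$\left(E + m{\left(M{\left(-1,O{\left(3 \right)} \right)},-10 \right)}\right) \left(-134\right) = \left(-94 + 2 \left(-10\right) \frac{1}{-5 - 2}\right) \left(-134\right) = \left(-94 + 2 \left(-10\right) \frac{1}{-7}\right) \left(-134\right) = \left(-94 + 2 \left(-10\right) \left(- \frac{1}{7}\right)\right) \left(-134\right) = \left(-94 + \frac{20}{7}\right) \left(-134\right) = \left(- \frac{638}{7}\right) \left(-134\right) = \frac{85492}{7}$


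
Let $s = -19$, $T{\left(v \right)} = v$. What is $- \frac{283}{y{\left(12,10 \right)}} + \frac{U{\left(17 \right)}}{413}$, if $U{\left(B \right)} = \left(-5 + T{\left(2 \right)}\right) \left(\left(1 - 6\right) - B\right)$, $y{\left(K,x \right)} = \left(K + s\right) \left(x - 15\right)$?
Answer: $- \frac{16367}{2065} \approx -7.9259$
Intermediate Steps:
$y{\left(K,x \right)} = \left(-19 + K\right) \left(-15 + x\right)$ ($y{\left(K,x \right)} = \left(K - 19\right) \left(x - 15\right) = \left(-19 + K\right) \left(-15 + x\right)$)
$U{\left(B \right)} = 15 + 3 B$ ($U{\left(B \right)} = \left(-5 + 2\right) \left(\left(1 - 6\right) - B\right) = - 3 \left(\left(1 - 6\right) - B\right) = - 3 \left(-5 - B\right) = 15 + 3 B$)
$- \frac{283}{y{\left(12,10 \right)}} + \frac{U{\left(17 \right)}}{413} = - \frac{283}{285 - 190 - 180 + 12 \cdot 10} + \frac{15 + 3 \cdot 17}{413} = - \frac{283}{285 - 190 - 180 + 120} + \left(15 + 51\right) \frac{1}{413} = - \frac{283}{35} + 66 \cdot \frac{1}{413} = \left(-283\right) \frac{1}{35} + \frac{66}{413} = - \frac{283}{35} + \frac{66}{413} = - \frac{16367}{2065}$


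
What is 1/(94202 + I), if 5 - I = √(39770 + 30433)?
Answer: 94207/8874888646 + √70203/8874888646 ≈ 1.0645e-5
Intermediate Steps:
I = 5 - √70203 (I = 5 - √(39770 + 30433) = 5 - √70203 ≈ -259.96)
1/(94202 + I) = 1/(94202 + (5 - √70203)) = 1/(94207 - √70203)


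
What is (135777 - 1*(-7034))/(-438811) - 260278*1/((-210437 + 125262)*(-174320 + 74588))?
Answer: -606623486466779/1863777998842050 ≈ -0.32548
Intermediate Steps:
(135777 - 1*(-7034))/(-438811) - 260278*1/((-210437 + 125262)*(-174320 + 74588)) = (135777 + 7034)*(-1/438811) - 260278/((-85175*(-99732))) = 142811*(-1/438811) - 260278/8494673100 = -142811/438811 - 260278*1/8494673100 = -142811/438811 - 130139/4247336550 = -606623486466779/1863777998842050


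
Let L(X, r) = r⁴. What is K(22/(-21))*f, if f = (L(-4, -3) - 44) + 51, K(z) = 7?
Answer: 616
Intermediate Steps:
f = 88 (f = ((-3)⁴ - 44) + 51 = (81 - 44) + 51 = 37 + 51 = 88)
K(22/(-21))*f = 7*88 = 616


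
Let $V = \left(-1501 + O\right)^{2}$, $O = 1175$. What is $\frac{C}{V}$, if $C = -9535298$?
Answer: $- \frac{4767649}{53138} \approx -89.722$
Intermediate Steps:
$V = 106276$ ($V = \left(-1501 + 1175\right)^{2} = \left(-326\right)^{2} = 106276$)
$\frac{C}{V} = - \frac{9535298}{106276} = \left(-9535298\right) \frac{1}{106276} = - \frac{4767649}{53138}$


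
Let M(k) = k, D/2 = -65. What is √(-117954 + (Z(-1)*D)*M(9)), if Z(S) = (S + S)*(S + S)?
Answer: 9*I*√1514 ≈ 350.19*I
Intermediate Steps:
D = -130 (D = 2*(-65) = -130)
Z(S) = 4*S² (Z(S) = (2*S)*(2*S) = 4*S²)
√(-117954 + (Z(-1)*D)*M(9)) = √(-117954 + ((4*(-1)²)*(-130))*9) = √(-117954 + ((4*1)*(-130))*9) = √(-117954 + (4*(-130))*9) = √(-117954 - 520*9) = √(-117954 - 4680) = √(-122634) = 9*I*√1514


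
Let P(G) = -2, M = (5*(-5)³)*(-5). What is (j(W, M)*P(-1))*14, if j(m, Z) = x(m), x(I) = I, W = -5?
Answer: 140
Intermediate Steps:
M = 3125 (M = (5*(-125))*(-5) = -625*(-5) = 3125)
j(m, Z) = m
(j(W, M)*P(-1))*14 = -5*(-2)*14 = 10*14 = 140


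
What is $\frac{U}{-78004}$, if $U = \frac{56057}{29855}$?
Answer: $- \frac{56057}{2328809420} \approx -2.4071 \cdot 10^{-5}$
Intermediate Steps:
$U = \frac{56057}{29855}$ ($U = 56057 \cdot \frac{1}{29855} = \frac{56057}{29855} \approx 1.8776$)
$\frac{U}{-78004} = \frac{56057}{29855 \left(-78004\right)} = \frac{56057}{29855} \left(- \frac{1}{78004}\right) = - \frac{56057}{2328809420}$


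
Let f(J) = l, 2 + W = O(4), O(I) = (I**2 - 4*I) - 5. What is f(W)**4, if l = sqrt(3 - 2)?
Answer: 1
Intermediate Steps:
O(I) = -5 + I**2 - 4*I
W = -7 (W = -2 + (-5 + 4**2 - 4*4) = -2 + (-5 + 16 - 16) = -2 - 5 = -7)
l = 1 (l = sqrt(1) = 1)
f(J) = 1
f(W)**4 = 1**4 = 1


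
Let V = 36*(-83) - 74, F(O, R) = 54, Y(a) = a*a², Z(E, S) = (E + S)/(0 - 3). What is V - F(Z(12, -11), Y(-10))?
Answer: -3116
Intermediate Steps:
Z(E, S) = -E/3 - S/3 (Z(E, S) = (E + S)/(-3) = (E + S)*(-⅓) = -E/3 - S/3)
Y(a) = a³
V = -3062 (V = -2988 - 74 = -3062)
V - F(Z(12, -11), Y(-10)) = -3062 - 1*54 = -3062 - 54 = -3116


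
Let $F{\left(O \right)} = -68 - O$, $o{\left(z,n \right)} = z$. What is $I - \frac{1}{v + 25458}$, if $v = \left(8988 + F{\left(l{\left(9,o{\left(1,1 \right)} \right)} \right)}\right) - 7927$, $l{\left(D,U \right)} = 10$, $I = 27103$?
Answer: $\frac{716630422}{26441} \approx 27103.0$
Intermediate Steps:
$v = 983$ ($v = \left(8988 - 78\right) - 7927 = 8910 - 7927 = 983$)
$I - \frac{1}{v + 25458} = 27103 - \frac{1}{983 + 25458} = 27103 - \frac{1}{26441} = \frac{716630422}{26441}$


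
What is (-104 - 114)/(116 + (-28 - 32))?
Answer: -109/28 ≈ -3.8929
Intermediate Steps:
(-104 - 114)/(116 + (-28 - 32)) = -218/(116 - 60) = -218/56 = -218*1/56 = -109/28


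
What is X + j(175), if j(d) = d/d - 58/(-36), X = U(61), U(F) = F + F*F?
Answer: 68123/18 ≈ 3784.6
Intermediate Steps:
U(F) = F + F**2
X = 3782 (X = 61*(1 + 61) = 61*62 = 3782)
j(d) = 47/18 (j(d) = 1 - 58*(-1/36) = 1 + 29/18 = 47/18)
X + j(175) = 3782 + 47/18 = 68123/18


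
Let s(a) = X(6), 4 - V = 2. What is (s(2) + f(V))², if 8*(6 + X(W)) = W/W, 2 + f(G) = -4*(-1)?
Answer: 961/64 ≈ 15.016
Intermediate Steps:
V = 2 (V = 4 - 1*2 = 4 - 2 = 2)
f(G) = 2 (f(G) = -2 - 4*(-1) = -2 + 4 = 2)
X(W) = -47/8 (X(W) = -6 + (W/W)/8 = -6 + (⅛)*1 = -6 + ⅛ = -47/8)
s(a) = -47/8
(s(2) + f(V))² = (-47/8 + 2)² = (-31/8)² = 961/64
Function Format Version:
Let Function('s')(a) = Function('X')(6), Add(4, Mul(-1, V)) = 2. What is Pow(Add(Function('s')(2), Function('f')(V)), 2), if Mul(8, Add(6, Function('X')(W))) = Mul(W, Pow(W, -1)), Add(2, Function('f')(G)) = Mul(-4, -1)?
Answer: Rational(961, 64) ≈ 15.016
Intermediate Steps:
V = 2 (V = Add(4, Mul(-1, 2)) = Add(4, -2) = 2)
Function('f')(G) = 2 (Function('f')(G) = Add(-2, Mul(-4, -1)) = Add(-2, 4) = 2)
Function('X')(W) = Rational(-47, 8) (Function('X')(W) = Add(-6, Mul(Rational(1, 8), Mul(W, Pow(W, -1)))) = Add(-6, Mul(Rational(1, 8), 1)) = Add(-6, Rational(1, 8)) = Rational(-47, 8))
Function('s')(a) = Rational(-47, 8)
Pow(Add(Function('s')(2), Function('f')(V)), 2) = Pow(Add(Rational(-47, 8), 2), 2) = Pow(Rational(-31, 8), 2) = Rational(961, 64)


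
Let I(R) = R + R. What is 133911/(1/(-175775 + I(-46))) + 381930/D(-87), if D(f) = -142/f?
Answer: -1672070720472/71 ≈ -2.3550e+10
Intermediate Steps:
I(R) = 2*R
133911/(1/(-175775 + I(-46))) + 381930/D(-87) = 133911/(1/(-175775 + 2*(-46))) + 381930/((-142/(-87))) = 133911/(1/(-175775 - 92)) + 381930/((-142*(-1/87))) = 133911/(1/(-175867)) + 381930/(142/87) = 133911/(-1/175867) + 381930*(87/142) = 133911*(-175867) + 16613955/71 = -23550525837 + 16613955/71 = -1672070720472/71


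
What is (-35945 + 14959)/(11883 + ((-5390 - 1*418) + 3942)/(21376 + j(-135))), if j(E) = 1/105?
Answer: -47102678266/26670971793 ≈ -1.7661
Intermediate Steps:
j(E) = 1/105
(-35945 + 14959)/(11883 + ((-5390 - 1*418) + 3942)/(21376 + j(-135))) = (-35945 + 14959)/(11883 + ((-5390 - 1*418) + 3942)/(21376 + 1/105)) = -20986/(11883 + ((-5390 - 418) + 3942)/(2244481/105)) = -20986/(11883 + (-5808 + 3942)*(105/2244481)) = -20986/(11883 - 1866*105/2244481) = -20986/(11883 - 195930/2244481) = -20986/26670971793/2244481 = -20986*2244481/26670971793 = -47102678266/26670971793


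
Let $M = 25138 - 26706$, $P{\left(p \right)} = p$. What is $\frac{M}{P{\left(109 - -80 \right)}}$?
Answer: $- \frac{224}{27} \approx -8.2963$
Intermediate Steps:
$M = -1568$ ($M = 25138 - 26706 = -1568$)
$\frac{M}{P{\left(109 - -80 \right)}} = - \frac{1568}{109 - -80} = - \frac{1568}{109 + 80} = - \frac{1568}{189} = \left(-1568\right) \frac{1}{189} = - \frac{224}{27}$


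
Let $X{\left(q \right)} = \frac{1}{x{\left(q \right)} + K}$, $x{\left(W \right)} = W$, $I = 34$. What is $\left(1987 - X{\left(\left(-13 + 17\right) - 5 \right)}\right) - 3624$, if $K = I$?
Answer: $- \frac{54022}{33} \approx -1637.0$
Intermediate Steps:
$K = 34$
$X{\left(q \right)} = \frac{1}{34 + q}$ ($X{\left(q \right)} = \frac{1}{q + 34} = \frac{1}{34 + q}$)
$\left(1987 - X{\left(\left(-13 + 17\right) - 5 \right)}\right) - 3624 = \left(1987 - \frac{1}{34 + \left(\left(-13 + 17\right) - 5\right)}\right) - 3624 = \left(1987 - \frac{1}{34 + \left(4 - 5\right)}\right) - 3624 = \left(1987 - \frac{1}{34 - 1}\right) - 3624 = \left(1987 - \frac{1}{33}\right) - 3624 = \frac{65570}{33} - 3624 = - \frac{54022}{33}$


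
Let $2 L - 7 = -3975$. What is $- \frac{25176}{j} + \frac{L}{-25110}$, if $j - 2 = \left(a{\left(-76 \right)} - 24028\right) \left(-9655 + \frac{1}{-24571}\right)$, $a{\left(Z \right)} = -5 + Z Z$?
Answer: $\frac{11528890372834}{146176752589335} \approx 0.078869$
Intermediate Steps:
$a{\left(Z \right)} = -5 + Z^{2}$
$L = -1984$ ($L = \frac{7}{2} + \frac{1}{2} \left(-3975\right) = \frac{7}{2} - \frac{3975}{2} = -1984$)
$j = \frac{4331163039684}{24571}$ ($j = 2 + \left(\left(-5 + \left(-76\right)^{2}\right) - 24028\right) \left(-9655 + \frac{1}{-24571}\right) = 2 + \left(\left(-5 + 5776\right) - 24028\right) \left(-9655 - \frac{1}{24571}\right) = 2 + \left(5771 - 24028\right) \left(- \frac{237233006}{24571}\right) = 2 - - \frac{4331162990542}{24571} = 2 + \frac{4331162990542}{24571} = \frac{4331163039684}{24571} \approx 1.7627 \cdot 10^{8}$)
$- \frac{25176}{j} + \frac{L}{-25110} = - \frac{25176}{\frac{4331163039684}{24571}} - \frac{1984}{-25110} = \left(-25176\right) \frac{24571}{4331163039684} - - \frac{32}{405} = - \frac{51549958}{360930253307} + \frac{32}{405} = \frac{11528890372834}{146176752589335}$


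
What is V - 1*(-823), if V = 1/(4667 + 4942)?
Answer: 7908208/9609 ≈ 823.00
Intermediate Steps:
V = 1/9609 ≈ 0.00010407
V - 1*(-823) = 1/9609 - 1*(-823) = 1/9609 + 823 = 7908208/9609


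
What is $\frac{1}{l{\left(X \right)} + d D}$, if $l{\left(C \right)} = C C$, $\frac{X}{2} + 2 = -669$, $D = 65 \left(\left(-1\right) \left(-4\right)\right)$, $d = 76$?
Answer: $\frac{1}{1820724} \approx 5.4923 \cdot 10^{-7}$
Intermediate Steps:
$D = 260$ ($D = 65 \cdot 4 = 260$)
$X = -1342$ ($X = -4 + 2 \left(-669\right) = -4 - 1338 = -1342$)
$l{\left(C \right)} = C^{2}$
$\frac{1}{l{\left(X \right)} + d D} = \frac{1}{\left(-1342\right)^{2} + 76 \cdot 260} = \frac{1}{1800964 + 19760} = \frac{1}{1820724}$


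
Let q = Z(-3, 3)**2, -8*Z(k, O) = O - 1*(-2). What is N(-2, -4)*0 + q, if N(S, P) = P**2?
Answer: 25/64 ≈ 0.39063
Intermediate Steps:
Z(k, O) = -1/4 - O/8 (Z(k, O) = -(O - 1*(-2))/8 = -(O + 2)/8 = -(2 + O)/8 = -1/4 - O/8)
q = 25/64 (q = (-1/4 - 1/8*3)**2 = (-1/4 - 3/8)**2 = (-5/8)**2 = 25/64 ≈ 0.39063)
N(-2, -4)*0 + q = (-4)**2*0 + 25/64 = 16*0 + 25/64 = 0 + 25/64 = 25/64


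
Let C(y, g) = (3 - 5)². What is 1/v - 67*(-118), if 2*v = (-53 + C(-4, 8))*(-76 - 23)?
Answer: 38352008/4851 ≈ 7906.0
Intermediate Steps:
C(y, g) = 4 (C(y, g) = (-2)² = 4)
v = 4851/2 (v = ((-53 + 4)*(-76 - 23))/2 = (-49*(-99))/2 = (½)*4851 = 4851/2 ≈ 2425.5)
1/v - 67*(-118) = 1/(4851/2) - 67*(-118) = 2/4851 + 7906 = 38352008/4851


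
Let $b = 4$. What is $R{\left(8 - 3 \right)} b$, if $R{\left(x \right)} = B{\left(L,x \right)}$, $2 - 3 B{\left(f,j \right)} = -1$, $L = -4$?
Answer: $4$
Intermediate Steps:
$B{\left(f,j \right)} = 1$ ($B{\left(f,j \right)} = \frac{2}{3} - - \frac{1}{3} = \frac{2}{3} + \frac{1}{3} = 1$)
$R{\left(x \right)} = 1$
$R{\left(8 - 3 \right)} b = 1 \cdot 4 = 4$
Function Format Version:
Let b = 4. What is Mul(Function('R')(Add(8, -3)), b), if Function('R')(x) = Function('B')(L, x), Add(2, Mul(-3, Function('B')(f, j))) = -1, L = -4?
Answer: 4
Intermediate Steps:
Function('B')(f, j) = 1 (Function('B')(f, j) = Add(Rational(2, 3), Mul(Rational(-1, 3), -1)) = Add(Rational(2, 3), Rational(1, 3)) = 1)
Function('R')(x) = 1
Mul(Function('R')(Add(8, -3)), b) = Mul(1, 4) = 4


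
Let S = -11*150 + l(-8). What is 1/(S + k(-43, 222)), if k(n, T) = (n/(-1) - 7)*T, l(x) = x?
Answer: 1/6334 ≈ 0.00015788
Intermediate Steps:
k(n, T) = T*(-7 - n) (k(n, T) = (n*(-1) - 7)*T = (-n - 7)*T = (-7 - n)*T = T*(-7 - n))
S = -1658 (S = -11*150 - 8 = -1650 - 8 = -1658)
1/(S + k(-43, 222)) = 1/(-1658 - 1*222*(7 - 43)) = 1/(-1658 - 1*222*(-36)) = 1/(-1658 + 7992) = 1/6334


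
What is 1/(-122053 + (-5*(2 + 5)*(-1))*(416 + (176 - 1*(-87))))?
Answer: -1/98288 ≈ -1.0174e-5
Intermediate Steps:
1/(-122053 + (-5*(2 + 5)*(-1))*(416 + (176 - 1*(-87)))) = 1/(-122053 + (-5*7*(-1))*(416 + (176 + 87))) = 1/(-122053 + (-35*(-1))*(416 + 263)) = 1/(-122053 + 35*679) = 1/(-122053 + 23765) = 1/(-98288) = -1/98288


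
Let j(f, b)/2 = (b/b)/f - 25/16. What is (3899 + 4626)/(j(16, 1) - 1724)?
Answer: -775/157 ≈ -4.9363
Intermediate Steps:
j(f, b) = -25/8 + 2/f (j(f, b) = 2*((b/b)/f - 25/16) = 2*(1/f - 25*1/16) = 2*(1/f - 25/16) = 2*(-25/16 + 1/f) = -25/8 + 2/f)
(3899 + 4626)/(j(16, 1) - 1724) = (3899 + 4626)/((-25/8 + 2/16) - 1724) = 8525/((-25/8 + 2*(1/16)) - 1724) = 8525/((-25/8 + ⅛) - 1724) = 8525/(-3 - 1724) = 8525/(-1727) = 8525*(-1/1727) = -775/157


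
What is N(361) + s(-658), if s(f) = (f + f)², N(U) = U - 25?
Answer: 1732192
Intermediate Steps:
N(U) = -25 + U
s(f) = 4*f² (s(f) = (2*f)² = 4*f²)
N(361) + s(-658) = (-25 + 361) + 4*(-658)² = 336 + 4*432964 = 336 + 1731856 = 1732192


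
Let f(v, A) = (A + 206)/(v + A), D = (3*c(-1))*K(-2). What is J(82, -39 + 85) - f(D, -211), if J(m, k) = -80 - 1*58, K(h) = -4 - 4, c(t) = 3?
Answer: -39059/283 ≈ -138.02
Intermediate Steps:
K(h) = -8
J(m, k) = -138 (J(m, k) = -80 - 58 = -138)
D = -72 (D = (3*3)*(-8) = 9*(-8) = -72)
f(v, A) = (206 + A)/(A + v)
J(82, -39 + 85) - f(D, -211) = -138 - (206 - 211)/(-211 - 72) = -138 - (-5)/(-283) = -138 - (-1)*(-5)/283 = -138 - 1*5/283 = -138 - 5/283 = -39059/283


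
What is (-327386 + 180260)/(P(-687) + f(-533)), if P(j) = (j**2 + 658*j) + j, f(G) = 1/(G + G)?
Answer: -156836316/20505575 ≈ -7.6485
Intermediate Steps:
f(G) = 1/(2*G)
P(j) = j**2 + 659*j
(-327386 + 180260)/(P(-687) + f(-533)) = (-327386 + 180260)/(-687*(659 - 687) + (1/2)/(-533)) = -147126/(-687*(-28) + (1/2)*(-1/533)) = -147126/(19236 - 1/1066) = -147126/20505575/1066 = -147126*1066/20505575 = -156836316/20505575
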